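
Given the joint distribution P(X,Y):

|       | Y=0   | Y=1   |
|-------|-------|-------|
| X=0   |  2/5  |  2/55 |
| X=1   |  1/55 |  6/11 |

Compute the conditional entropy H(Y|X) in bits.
0.2965 bits

H(Y|X) = H(X,Y) - H(X)

H(X,Y) = -Σ_{x,y} P(x,y) log₂ P(x,y). Per-cell terms -P(x,y)·log₂P(x,y):
  X=0: 0.52877, 0.17387
  X=1: 0.10512, 0.47698
Sum of the 4 terms: H(X,Y) = 1.28474 bits

Marginal of X (row sums):
  P(X=0) = 2/5 + 2/55 = 24/55
  P(X=1) = 1/55 + 6/11 = 31/55
H(X) = -[(24/55)·log₂(24/55) + (31/55)·log₂(31/55)]
  = 0.52206 + 0.46622 = 0.98828 bits

H(Y|X) = H(X,Y) - H(X) = 1.28474 - 0.98828 = 0.2965 bits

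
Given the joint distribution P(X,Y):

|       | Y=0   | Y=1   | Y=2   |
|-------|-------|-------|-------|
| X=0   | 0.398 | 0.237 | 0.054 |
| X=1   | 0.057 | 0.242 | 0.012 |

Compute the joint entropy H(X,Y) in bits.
2.0562 bits

H(X,Y) = -Σ_{x,y} P(x,y) log₂ P(x,y). Per-cell terms -P(x,y)·log₂P(x,y):
  X=0: 0.529006, 0.492259, 0.227388
  X=1: 0.235575, 0.495355, 0.076570
Sum of the 6 terms: H(X,Y) = 2.0562 bits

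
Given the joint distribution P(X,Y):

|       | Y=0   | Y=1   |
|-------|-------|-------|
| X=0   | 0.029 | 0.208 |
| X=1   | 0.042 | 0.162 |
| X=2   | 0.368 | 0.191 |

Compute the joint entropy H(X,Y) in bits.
2.2237 bits

H(X,Y) = -Σ_{x,y} P(x,y) log₂ P(x,y). Per-cell terms -P(x,y)·log₂P(x,y):
  X=0: 0.1481, 0.4712
  X=1: 0.1921, 0.4254
  X=2: 0.5307, 0.4562
Sum of the 6 terms: H(X,Y) = 2.2237 bits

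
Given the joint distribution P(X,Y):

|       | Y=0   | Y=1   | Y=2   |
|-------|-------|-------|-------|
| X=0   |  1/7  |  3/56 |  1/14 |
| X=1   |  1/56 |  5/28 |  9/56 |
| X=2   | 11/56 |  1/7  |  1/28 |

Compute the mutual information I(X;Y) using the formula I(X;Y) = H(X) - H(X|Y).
0.2359 bits

I(X;Y) = H(X) - H(X|Y)

Marginal of X (row sums):
  P(X=0) = 1/7 + 3/56 + 1/14 = 15/56
  P(X=1) = 1/56 + 5/28 + 9/56 = 5/14
  P(X=2) = 11/56 + 1/7 + 1/28 = 3/8
H(X) = -[(15/56)·log₂(15/56) + (5/14)·log₂(5/14) + (3/8)·log₂(3/8)]
  = 0.50905 + 0.53051 + 0.53064 = 1.5702 bits

Marginal of Y (column sums):
  P(Y=0) = 1/7 + 1/56 + 11/56 = 5/14
  P(Y=1) = 3/56 + 5/28 + 1/7 = 3/8
  P(Y=2) = 1/14 + 9/56 + 1/28 = 15/56
H(X|Y) = Σ_y P(y)·H(X|Y=y):
  Y=0: P(Y=0) = 5/14, P(X|Y=0) = (2/5, 1/20, 11/20) → H(X|Y=0) = 1.21924
  Y=1: P(Y=1) = 3/8, P(X|Y=1) = (1/7, 10/21, 8/21) → H(X|Y=1) = 1.44117
  Y=2: P(Y=2) = 15/56, P(X|Y=2) = (4/15, 3/5, 2/15) → H(X|Y=2) = 1.33827
H(X|Y) = (5/14)·1.21924 + (3/8)·1.44117 + (15/56)·1.33827 = 1.3343 bits

I(X;Y) = H(X) - H(X|Y) = 1.5702 - 1.3343 = 0.2359 bits

Cross-check via I(X;Y) = H(X) + H(Y) - H(X,Y): computing H(Y) from the column sums and H(X,Y) from the 9 cells in the same way gives H(Y) = 1.5702 bits and H(X,Y) = 2.9045 bits, so
I(X;Y) = 1.5702 + 1.5702 - 2.9045 = 0.2359 bits ✓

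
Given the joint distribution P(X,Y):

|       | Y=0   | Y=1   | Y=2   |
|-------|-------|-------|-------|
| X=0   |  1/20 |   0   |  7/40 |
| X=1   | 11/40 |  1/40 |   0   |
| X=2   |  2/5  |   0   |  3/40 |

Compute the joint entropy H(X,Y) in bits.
2.1104 bits

H(X,Y) = -Σ_{x,y} P(x,y) log₂ P(x,y). Per-cell terms -P(x,y)·log₂P(x,y):
  X=0: 0.21610, 0.00000, 0.44005
  X=1: 0.51219, 0.13305, 0.00000
  X=2: 0.52877, 0.00000, 0.28027
  (cells with P = 0 contribute 0)
Sum of the 9 terms: H(X,Y) = 2.1104 bits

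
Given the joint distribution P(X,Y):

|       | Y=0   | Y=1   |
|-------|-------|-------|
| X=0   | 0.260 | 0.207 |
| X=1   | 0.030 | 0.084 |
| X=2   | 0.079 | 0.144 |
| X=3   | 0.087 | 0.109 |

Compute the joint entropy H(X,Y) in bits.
2.7745 bits

H(X,Y) = -Σ_{x,y} P(x,y) log₂ P(x,y). Per-cell terms -P(x,y)·log₂P(x,y):
  X=0: 0.50529, 0.47037
  X=1: 0.15177, 0.30017
  X=2: 0.28930, 0.40260
  X=3: 0.30649, 0.34854
Sum of the 8 terms: H(X,Y) = 2.7745 bits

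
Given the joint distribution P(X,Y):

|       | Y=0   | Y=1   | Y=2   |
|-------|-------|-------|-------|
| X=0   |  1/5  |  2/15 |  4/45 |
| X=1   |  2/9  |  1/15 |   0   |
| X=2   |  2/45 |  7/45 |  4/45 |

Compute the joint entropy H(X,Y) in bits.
2.8326 bits

H(X,Y) = -Σ_{x,y} P(x,y) log₂ P(x,y). Per-cell terms -P(x,y)·log₂P(x,y):
  X=0: 0.464386, 0.387585, 0.310387
  X=1: 0.482206, 0.260459, 0.000000
  X=2: 0.199638, 0.417589, 0.310387
  (cells with P = 0 contribute 0)
Sum of the 9 terms: H(X,Y) = 2.8326 bits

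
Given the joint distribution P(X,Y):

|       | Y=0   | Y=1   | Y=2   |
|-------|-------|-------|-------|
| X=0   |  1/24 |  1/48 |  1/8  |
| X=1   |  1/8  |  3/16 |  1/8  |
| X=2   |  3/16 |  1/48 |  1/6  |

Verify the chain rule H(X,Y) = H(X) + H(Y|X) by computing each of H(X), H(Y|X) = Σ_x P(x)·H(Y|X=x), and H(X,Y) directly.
H(X) = 1.5052 bits, H(Y|X) = 1.3800 bits, H(X,Y) = 2.8852 bits

Marginal of X (row sums):
  P(X=0) = 1/24 + 1/48 + 1/8 = 3/16
  P(X=1) = 1/8 + 3/16 + 1/8 = 7/16
  P(X=2) = 3/16 + 1/48 + 1/6 = 3/8
H(X) = -[(3/16)·log₂(3/16) + (7/16)·log₂(7/16) + (3/8)·log₂(3/8)]
  = 0.4528 + 0.5218 + 0.5306 = 1.5052 bits

H(Y|X) = Σ_x P(x)·H(Y|X=x):
  X=0: P(X=0) = 3/16, P(Y|X=0) = (2/9, 1/9, 2/3) → H(Y|X=0) = 1.2244
  X=1: P(X=1) = 7/16, P(Y|X=1) = (2/7, 3/7, 2/7) → H(Y|X=1) = 1.5567
  X=2: P(X=2) = 3/8, P(Y|X=2) = (1/2, 1/18, 4/9) → H(Y|X=2) = 1.2516
H(Y|X) = (3/16)·1.2244 + (7/16)·1.5567 + (3/8)·1.2516 = 1.3800 bits

H(X,Y) = -Σ_{x,y} P(x,y) log₂ P(x,y). Per-cell terms -P(x,y)·log₂P(x,y):
  X=0: 0.1910, 0.1164, 0.3750
  X=1: 0.3750, 0.4528, 0.3750
  X=2: 0.4528, 0.1164, 0.4308
Sum of the 9 terms: H(X,Y) = 2.8852 bits

Chain rule check:
  H(X) + H(Y|X) = 1.5052 + 1.3800 = 2.8852 bits
  H(X,Y) = 2.8852 bits
✓ Chain rule verified.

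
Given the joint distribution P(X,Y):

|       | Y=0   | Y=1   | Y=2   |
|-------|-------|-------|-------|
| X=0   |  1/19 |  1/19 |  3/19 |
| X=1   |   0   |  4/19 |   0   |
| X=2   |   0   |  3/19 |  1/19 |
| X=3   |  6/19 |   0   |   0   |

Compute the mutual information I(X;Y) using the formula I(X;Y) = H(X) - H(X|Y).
0.9979 bits

I(X;Y) = H(X) - H(X|Y)

Marginal of X (row sums):
  P(X=0) = 1/19 + 1/19 + 3/19 = 5/19
  P(X=1) = 0 + 4/19 + 0 = 4/19
  P(X=2) = 0 + 3/19 + 1/19 = 4/19
  P(X=3) = 6/19 + 0 + 0 = 6/19
H(X) = -[(5/19)·log₂(5/19) + (4/19)·log₂(4/19) + (4/19)·log₂(4/19) + (6/19)·log₂(6/19)]
  = 0.506842 + 0.473248 + 0.473248 + 0.525147 = 1.978485 bits

Marginal of Y (column sums):
  P(Y=0) = 1/19 + 0 + 0 + 6/19 = 7/19
  P(Y=1) = 1/19 + 4/19 + 3/19 + 0 = 8/19
  P(Y=2) = 3/19 + 0 + 1/19 + 0 = 4/19
H(X|Y) = Σ_y P(y)·H(X|Y=y):
  Y=0: P(Y=0) = 7/19, P(X|Y=0) = (1/7, 0, 0, 6/7) → H(X|Y=0) = 0.591673
  Y=1: P(Y=1) = 8/19, P(X|Y=1) = (1/8, 1/2, 3/8, 0) → H(X|Y=1) = 1.405639
  Y=2: P(Y=2) = 4/19, P(X|Y=2) = (3/4, 0, 1/4, 0) → H(X|Y=2) = 0.811278
H(X|Y) = (7/19)·0.591673 + (8/19)·1.405639 + (4/19)·0.811278 = 0.980628 bits

I(X;Y) = H(X) - H(X|Y) = 1.978485 - 0.980628 = 0.9979 bits

Cross-check via I(X;Y) = H(X) + H(Y) - H(X,Y): computing H(Y) from the column sums and H(X,Y) from the 12 cells in the same way gives H(Y) = 1.529428 bits and H(X,Y) = 2.510056 bits, so
I(X;Y) = 1.978485 + 1.529428 - 2.510056 = 0.9979 bits ✓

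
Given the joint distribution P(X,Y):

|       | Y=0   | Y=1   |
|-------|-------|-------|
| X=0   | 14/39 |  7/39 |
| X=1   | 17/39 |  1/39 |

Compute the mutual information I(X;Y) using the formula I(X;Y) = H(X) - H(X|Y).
0.0947 bits

I(X;Y) = H(X) - H(X|Y)

Marginal of X (row sums):
  P(X=0) = 14/39 + 7/39 = 7/13
  P(X=1) = 17/39 + 1/39 = 6/13
H(X) = -[(7/13)·log₂(7/13) + (6/13)·log₂(6/13)]
  = 0.4809 + 0.5148 = 0.9957 bits

Marginal of Y (column sums):
  P(Y=0) = 14/39 + 17/39 = 31/39
  P(Y=1) = 7/39 + 1/39 = 8/39
H(X|Y) = Σ_y P(y)·H(X|Y=y):
  Y=0: P(Y=0) = 31/39, P(X|Y=0) = (14/31, 17/31) → H(X|Y=0) = 0.9932
  Y=1: P(Y=1) = 8/39, P(X|Y=1) = (7/8, 1/8) → H(X|Y=1) = 0.5436
H(X|Y) = (31/39)·0.9932 + (8/39)·0.5436 = 0.9010 bits

I(X;Y) = H(X) - H(X|Y) = 0.9957 - 0.9010 = 0.0947 bits

Cross-check via I(X;Y) = H(X) + H(Y) - H(X,Y): computing H(Y) from the column sums and H(X,Y) from the 4 cells in the same way gives H(Y) = 0.7321 bits and H(X,Y) = 1.6331 bits, so
I(X;Y) = 0.9957 + 0.7321 - 1.6331 = 0.0947 bits ✓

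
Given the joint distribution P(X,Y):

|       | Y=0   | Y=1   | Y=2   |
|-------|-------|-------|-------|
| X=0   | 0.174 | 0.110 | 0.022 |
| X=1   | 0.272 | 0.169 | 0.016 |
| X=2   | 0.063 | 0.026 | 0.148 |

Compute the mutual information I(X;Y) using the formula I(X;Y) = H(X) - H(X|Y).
0.2547 bits

I(X;Y) = H(X) - H(X|Y)

Marginal of X (row sums):
  P(X=0) = 0.174 + 0.110 + 0.022 = 0.306
  P(X=1) = 0.272 + 0.169 + 0.016 = 0.457
  P(X=2) = 0.063 + 0.026 + 0.148 = 0.237
H(X) = -[0.306·log₂(0.306) + 0.457·log₂(0.457) + 0.237·log₂(0.237)]
  = 0.522769 + 0.516288 + 0.492259 = 1.53132 bits

Marginal of Y (column sums):
  P(Y=0) = 0.174 + 0.272 + 0.063 = 0.509
  P(Y=1) = 0.110 + 0.169 + 0.026 = 0.305
  P(Y=2) = 0.022 + 0.016 + 0.148 = 0.186
H(X|Y) = Σ_y P(y)·H(X|Y=y):
  Y=0: P(Y=0) = 0.509, P(X|Y=0) = (174/509, 272/509, 63/509) → H(X|Y=0) = 1.385568
  Y=1: P(Y=1) = 0.305, P(X|Y=1) = (22/61, 169/305, 26/305) → H(X|Y=1) = 1.305421
  Y=2: P(Y=2) = 0.186, P(X|Y=2) = (11/93, 8/93, 74/93) → H(X|Y=2) = 0.931059
H(X|Y) = 0.509·1.385568 + 0.305·1.305421 + 0.186·0.931059 = 1.27658 bits

I(X;Y) = H(X) - H(X|Y) = 1.53132 - 1.27658 = 0.2547 bits

Cross-check via I(X;Y) = H(X) + H(Y) - H(X,Y): computing H(Y) from the column sums and H(X,Y) from the 9 cells in the same way gives H(Y) = 1.46975 bits and H(X,Y) = 2.74634 bits, so
I(X;Y) = 1.53132 + 1.46975 - 2.74634 = 0.2547 bits ✓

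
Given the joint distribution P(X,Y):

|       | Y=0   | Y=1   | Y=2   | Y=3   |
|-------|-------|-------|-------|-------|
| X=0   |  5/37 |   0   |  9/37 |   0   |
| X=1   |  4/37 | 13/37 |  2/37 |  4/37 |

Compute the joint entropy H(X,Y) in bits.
2.3380 bits

H(X,Y) = -Σ_{x,y} P(x,y) log₂ P(x,y). Per-cell terms -P(x,y)·log₂P(x,y):
  X=0: 0.3902, 0.0000, 0.4961, 0.0000
  X=1: 0.3470, 0.5302, 0.2275, 0.3470
  (cells with P = 0 contribute 0)
Sum of the 8 terms: H(X,Y) = 2.3380 bits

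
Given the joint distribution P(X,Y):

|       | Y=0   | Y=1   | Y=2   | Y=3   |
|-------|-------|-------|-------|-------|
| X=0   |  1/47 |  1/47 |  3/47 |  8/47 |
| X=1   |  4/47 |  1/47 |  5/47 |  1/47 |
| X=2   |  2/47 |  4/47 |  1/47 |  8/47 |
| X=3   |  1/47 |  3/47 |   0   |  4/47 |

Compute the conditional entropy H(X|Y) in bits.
1.6634 bits

H(X|Y) = H(X,Y) - H(Y)

H(X,Y) = -Σ_{x,y} P(x,y) log₂ P(x,y). Per-cell terms -P(x,y)·log₂P(x,y):
  X=0: 0.118183, 0.118183, 0.253380, 0.434824
  X=1: 0.302518, 0.118183, 0.343900, 0.118183
  X=2: 0.193812, 0.302518, 0.118183, 0.434824
  X=3: 0.118183, 0.253380, 0.000000, 0.302518
  (cells with P = 0 contribute 0)
Sum of the 16 terms: H(X,Y) = 3.53077 bits

Marginal of Y (column sums):
  P(Y=0) = 1/47 + 4/47 + 2/47 + 1/47 = 8/47
  P(Y=1) = 1/47 + 1/47 + 4/47 + 3/47 = 9/47
  P(Y=2) = 3/47 + 5/47 + 1/47 + 0 = 9/47
  P(Y=3) = 8/47 + 1/47 + 8/47 + 4/47 = 21/47
H(Y) = -[(8/47)·log₂(8/47) + (9/47)·log₂(9/47) + (9/47)·log₂(9/47) + (21/47)·log₂(21/47)]
  = 0.434824 + 0.456638 + 0.456638 + 0.519313 = 1.86741 bits

H(X|Y) = H(X,Y) - H(Y) = 3.53077 - 1.86741 = 1.6634 bits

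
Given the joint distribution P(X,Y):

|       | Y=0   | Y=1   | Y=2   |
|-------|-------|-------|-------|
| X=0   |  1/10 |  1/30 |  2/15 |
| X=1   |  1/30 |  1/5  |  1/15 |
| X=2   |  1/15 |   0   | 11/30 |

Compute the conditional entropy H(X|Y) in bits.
1.1443 bits

H(X|Y) = H(X,Y) - H(Y)

H(X,Y) = -Σ_{x,y} P(x,y) log₂ P(x,y). Per-cell terms -P(x,y)·log₂P(x,y):
  X=0: 0.33219, 0.16356, 0.38759
  X=1: 0.16356, 0.46439, 0.26046
  X=2: 0.26046, 0.00000, 0.53073
  (cells with P = 0 contribute 0)
Sum of the 9 terms: H(X,Y) = 2.5629 bits

Marginal of Y (column sums):
  P(Y=0) = 1/10 + 1/30 + 1/15 = 1/5
  P(Y=1) = 1/30 + 1/5 + 0 = 7/30
  P(Y=2) = 2/15 + 1/15 + 11/30 = 17/30
H(Y) = -[(1/5)·log₂(1/5) + (7/30)·log₂(7/30) + (17/30)·log₂(17/30)]
  = 0.46439 + 0.48989 + 0.46434 = 1.4186 bits

H(X|Y) = H(X,Y) - H(Y) = 2.5629 - 1.4186 = 1.1443 bits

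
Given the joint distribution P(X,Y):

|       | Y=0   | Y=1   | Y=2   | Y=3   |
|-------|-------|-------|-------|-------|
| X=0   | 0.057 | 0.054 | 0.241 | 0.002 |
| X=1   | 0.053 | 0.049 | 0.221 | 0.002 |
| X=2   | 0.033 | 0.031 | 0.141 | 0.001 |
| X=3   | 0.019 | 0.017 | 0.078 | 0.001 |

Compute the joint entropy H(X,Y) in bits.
3.1445 bits

H(X,Y) = -Σ_{x,y} P(x,y) log₂ P(x,y). Per-cell terms -P(x,y)·log₂P(x,y):
  X=0: 0.2356, 0.2274, 0.4947, 0.0179
  X=1: 0.2246, 0.2132, 0.4813, 0.0179
  X=2: 0.1624, 0.1554, 0.3985, 0.0100
  X=3: 0.1086, 0.0999, 0.2871, 0.0100
Sum of the 16 terms: H(X,Y) = 3.1445 bits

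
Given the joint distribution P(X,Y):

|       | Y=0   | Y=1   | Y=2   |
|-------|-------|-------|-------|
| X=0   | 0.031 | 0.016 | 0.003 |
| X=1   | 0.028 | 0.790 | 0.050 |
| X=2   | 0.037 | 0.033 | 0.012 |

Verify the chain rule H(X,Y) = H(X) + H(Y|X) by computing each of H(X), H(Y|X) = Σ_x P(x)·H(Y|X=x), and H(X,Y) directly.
H(X) = 0.6892 bits, H(Y|X) = 0.6309 bits, H(X,Y) = 1.3201 bits

Marginal of X (row sums):
  P(X=0) = 0.031 + 0.016 + 0.003 = 0.050
  P(X=1) = 0.028 + 0.790 + 0.050 = 0.868
  P(X=2) = 0.037 + 0.033 + 0.012 = 0.082
H(X) = -[0.050·log₂(0.050) + 0.868·log₂(0.868) + 0.082·log₂(0.082)]
  = 0.216096 + 0.177274 + 0.295875 = 0.6892 bits

H(Y|X) = Σ_x P(x)·H(Y|X=x):
  X=0: P(X=0) = 0.050, P(Y|X=0) = (31/50, 8/25, 3/50) → H(Y|X=0) = 1.197157
  X=1: P(X=1) = 0.868, P(Y|X=1) = (1/31, 395/434, 25/434) → H(Y|X=1) = 0.520643
  X=2: P(X=2) = 0.082, P(Y|X=2) = (37/82, 33/82, 6/41) → H(Y|X=2) = 1.452255
H(Y|X) = 0.050·1.197157 + 0.868·0.520643 + 0.082·1.452255 = 0.6309 bits

H(X,Y) = -Σ_{x,y} P(x,y) log₂ P(x,y). Per-cell terms -P(x,y)·log₂P(x,y):
  X=0: 0.155359, 0.095453, 0.025142
  X=1: 0.144436, 0.268660, 0.216096
  X=2: 0.175984, 0.162406, 0.076570
Sum of the 9 terms: H(X,Y) = 1.3201 bits

Chain rule check:
  H(X) + H(Y|X) = 0.6892 + 0.6309 = 1.3201 bits
  H(X,Y) = 1.3201 bits
✓ Chain rule verified.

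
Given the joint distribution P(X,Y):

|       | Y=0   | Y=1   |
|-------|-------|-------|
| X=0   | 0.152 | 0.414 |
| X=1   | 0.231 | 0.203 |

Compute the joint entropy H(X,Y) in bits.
1.8952 bits

H(X,Y) = -Σ_{x,y} P(x,y) log₂ P(x,y). Per-cell terms -P(x,y)·log₂P(x,y):
  X=0: 0.41311, 0.52673
  X=1: 0.48834, 0.46699
Sum of the 4 terms: H(X,Y) = 1.8952 bits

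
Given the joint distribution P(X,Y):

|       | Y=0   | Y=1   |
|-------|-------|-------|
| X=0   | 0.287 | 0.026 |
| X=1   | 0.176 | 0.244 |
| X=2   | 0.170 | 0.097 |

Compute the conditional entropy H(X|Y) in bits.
1.4042 bits

H(X|Y) = H(X,Y) - H(Y)

H(X,Y) = -Σ_{x,y} P(x,y) log₂ P(x,y). Per-cell terms -P(x,y)·log₂P(x,y):
  X=0: 0.51685, 0.13690
  X=1: 0.44112, 0.49655
  X=2: 0.43459, 0.32649
Sum of the 6 terms: H(X,Y) = 2.3525 bits

Marginal of Y (column sums):
  P(Y=0) = 0.287 + 0.176 + 0.170 = 0.633
  P(Y=1) = 0.026 + 0.244 + 0.097 = 0.367
H(Y) = -[0.633·log₂(0.633) + 0.367·log₂(0.367)]
  = 0.41760 + 0.53074 = 0.9483 bits

H(X|Y) = H(X,Y) - H(Y) = 2.3525 - 0.9483 = 1.4042 bits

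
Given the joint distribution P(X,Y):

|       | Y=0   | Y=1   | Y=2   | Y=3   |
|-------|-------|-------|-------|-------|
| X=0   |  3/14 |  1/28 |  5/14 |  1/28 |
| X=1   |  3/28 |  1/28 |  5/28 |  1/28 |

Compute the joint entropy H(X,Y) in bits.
2.4826 bits

H(X,Y) = -Σ_{x,y} P(x,y) log₂ P(x,y). Per-cell terms -P(x,y)·log₂P(x,y):
  X=0: 0.4762, 0.1717, 0.5305, 0.1717
  X=1: 0.3453, 0.1717, 0.4438, 0.1717
Sum of the 8 terms: H(X,Y) = 2.4826 bits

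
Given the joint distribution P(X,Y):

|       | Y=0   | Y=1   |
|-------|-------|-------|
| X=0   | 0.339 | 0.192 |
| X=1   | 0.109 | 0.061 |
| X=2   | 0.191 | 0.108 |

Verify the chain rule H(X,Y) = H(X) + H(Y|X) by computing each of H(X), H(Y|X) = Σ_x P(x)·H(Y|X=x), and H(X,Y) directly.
H(X) = 1.4403 bits, H(Y|X) = 0.9435 bits, H(X,Y) = 2.3838 bits

Marginal of X (row sums):
  P(X=0) = 0.339 + 0.192 = 0.531
  P(X=1) = 0.109 + 0.061 = 0.170
  P(X=2) = 0.191 + 0.108 = 0.299
H(X) = -[0.531·log₂(0.531) + 0.170·log₂(0.170) + 0.299·log₂(0.299)]
  = 0.4849 + 0.4346 + 0.5208 = 1.4403 bits

H(Y|X) = Σ_x P(x)·H(Y|X=x):
  X=0: P(X=0) = 0.531, P(Y|X=0) = (113/177, 64/177) → H(Y|X=0) = 0.9440
  X=1: P(X=1) = 0.170, P(Y|X=1) = (109/170, 61/170) → H(Y|X=1) = 0.9417
  X=2: P(X=2) = 0.299, P(Y|X=2) = (191/299, 108/299) → H(Y|X=2) = 0.9437
H(Y|X) = 0.531·0.9440 + 0.170·0.9417 + 0.299·0.9437 = 0.9435 bits

H(X,Y) = -Σ_{x,y} P(x,y) log₂ P(x,y). Per-cell terms -P(x,y)·log₂P(x,y):
  X=0: 0.5291, 0.4571
  X=1: 0.3485, 0.2461
  X=2: 0.4562, 0.3468
Sum of the 6 terms: H(X,Y) = 2.3838 bits

Chain rule check:
  H(X) + H(Y|X) = 1.4403 + 0.9435 = 2.3838 bits
  H(X,Y) = 2.3838 bits
✓ Chain rule verified.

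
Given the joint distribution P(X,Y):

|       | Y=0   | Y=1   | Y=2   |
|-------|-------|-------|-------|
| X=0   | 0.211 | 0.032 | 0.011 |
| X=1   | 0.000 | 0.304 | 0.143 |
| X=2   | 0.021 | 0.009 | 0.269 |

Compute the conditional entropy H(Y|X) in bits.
0.7731 bits

H(Y|X) = H(X,Y) - H(X)

H(X,Y) = -Σ_{x,y} P(x,y) log₂ P(x,y). Per-cell terms -P(x,y)·log₂P(x,y):
  X=0: 0.4736286, 0.1589051, 0.0715699
  X=1: 0.0000000, 0.5222285, 0.4012456
  X=2: 0.1170428, 0.0611627, 0.5095726
  (cells with P = 0 contribute 0)
Sum of the 9 terms: H(X,Y) = 2.315356 bits

Marginal of X (row sums):
  P(X=0) = 0.211 + 0.032 + 0.011 = 0.254
  P(X=1) = 0.000 + 0.304 + 0.143 = 0.447
  P(X=2) = 0.021 + 0.009 + 0.269 = 0.299
H(X) = -[0.254·log₂(0.254) + 0.447·log₂(0.447) + 0.299·log₂(0.299)]
  = 0.5021833 + 0.5192590 + 0.5207930 = 1.542235 bits

H(Y|X) = H(X,Y) - H(X) = 2.315356 - 1.542235 = 0.7731 bits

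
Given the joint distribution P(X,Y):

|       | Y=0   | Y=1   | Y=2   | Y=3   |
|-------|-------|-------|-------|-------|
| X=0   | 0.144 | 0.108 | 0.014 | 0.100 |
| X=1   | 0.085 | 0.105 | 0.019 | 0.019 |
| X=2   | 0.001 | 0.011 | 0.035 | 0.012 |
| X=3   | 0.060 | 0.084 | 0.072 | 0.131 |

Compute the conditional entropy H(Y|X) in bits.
1.7695 bits

H(Y|X) = H(X,Y) - H(X)

H(X,Y) = -Σ_{x,y} P(x,y) log₂ P(x,y). Per-cell terms -P(x,y)·log₂P(x,y):
  X=0: 0.4026, 0.3468, 0.0862, 0.3322
  X=1: 0.3023, 0.3414, 0.1086, 0.1086
  X=2: 0.0100, 0.0716, 0.1693, 0.0766
  X=3: 0.2435, 0.3002, 0.2733, 0.3841
Sum of the 16 terms: H(X,Y) = 3.5573 bits

Marginal of X (row sums):
  P(X=0) = 0.144 + 0.108 + 0.014 + 0.100 = 0.366
  P(X=1) = 0.085 + 0.105 + 0.019 + 0.019 = 0.228
  P(X=2) = 0.001 + 0.011 + 0.035 + 0.012 = 0.059
  P(X=3) = 0.060 + 0.084 + 0.072 + 0.131 = 0.347
H(X) = -[0.366·log₂(0.366) + 0.228·log₂(0.228) + 0.059·log₂(0.059) + 0.347·log₂(0.347)]
  = 0.5307 + 0.4863 + 0.2409 + 0.5299 = 1.7878 bits

H(Y|X) = H(X,Y) - H(X) = 3.5573 - 1.7878 = 1.7695 bits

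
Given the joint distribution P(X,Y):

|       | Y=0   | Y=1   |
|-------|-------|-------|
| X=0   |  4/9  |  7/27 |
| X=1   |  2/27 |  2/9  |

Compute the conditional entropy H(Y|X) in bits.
0.9085 bits

H(Y|X) = H(X,Y) - H(X)

H(X,Y) = -Σ_{x,y} P(x,y) log₂ P(x,y). Per-cell terms -P(x,y)·log₂P(x,y):
  X=0: 0.5200, 0.5049
  X=1: 0.2781, 0.4822
Sum of the 4 terms: H(X,Y) = 1.7852 bits

Marginal of X (row sums):
  P(X=0) = 4/9 + 7/27 = 19/27
  P(X=1) = 2/27 + 2/9 = 8/27
H(X) = -[(19/27)·log₂(19/27) + (8/27)·log₂(8/27)]
  = 0.3567 + 0.5200 = 0.8767 bits

H(Y|X) = H(X,Y) - H(X) = 1.7852 - 0.8767 = 0.9085 bits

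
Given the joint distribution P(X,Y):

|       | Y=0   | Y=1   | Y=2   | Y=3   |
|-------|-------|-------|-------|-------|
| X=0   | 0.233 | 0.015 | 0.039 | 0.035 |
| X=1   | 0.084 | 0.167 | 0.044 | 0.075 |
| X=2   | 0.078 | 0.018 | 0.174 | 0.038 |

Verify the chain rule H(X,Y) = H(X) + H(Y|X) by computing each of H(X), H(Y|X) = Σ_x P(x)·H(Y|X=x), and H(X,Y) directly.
H(X) = 1.5804 bits, H(Y|X) = 1.5715 bits, H(X,Y) = 3.1519 bits

Marginal of X (row sums):
  P(X=0) = 0.233 + 0.015 + 0.039 + 0.035 = 0.322
  P(X=1) = 0.084 + 0.167 + 0.044 + 0.075 = 0.370
  P(X=2) = 0.078 + 0.018 + 0.174 + 0.038 = 0.308
H(X) = -[0.322·log₂(0.322) + 0.370·log₂(0.370) + 0.308·log₂(0.308)]
  = 0.526427 + 0.530729 + 0.523291 = 1.5804 bits

H(Y|X) = Σ_x P(x)·H(Y|X=x):
  X=0: P(X=0) = 0.322, P(Y|X=0) = (233/322, 15/322, 39/322, 5/46) → H(Y|X=0) = 1.260686
  X=1: P(X=1) = 0.370, P(Y|X=1) = (42/185, 167/370, 22/185, 15/74) → H(Y|X=1) = 1.835680
  X=2: P(X=2) = 0.308, P(Y|X=2) = (39/154, 9/154, 87/154, 19/154) → H(Y|X=2) = 1.579081
H(Y|X) = 0.322·1.260686 + 0.370·1.835680 + 0.308·1.579081 = 1.5715 bits

H(X,Y) = -Σ_{x,y} P(x,y) log₂ P(x,y). Per-cell terms -P(x,y)·log₂P(x,y):
  X=0: 0.489672, 0.090883, 0.182535, 0.169278
  X=1: 0.300171, 0.431207, 0.198280, 0.280272
  X=2: 0.287070, 0.104325, 0.438974, 0.179279
Sum of the 12 terms: H(X,Y) = 3.1519 bits

Chain rule check:
  H(X) + H(Y|X) = 1.5804 + 1.5715 = 3.1519 bits
  H(X,Y) = 3.1519 bits
✓ Chain rule verified.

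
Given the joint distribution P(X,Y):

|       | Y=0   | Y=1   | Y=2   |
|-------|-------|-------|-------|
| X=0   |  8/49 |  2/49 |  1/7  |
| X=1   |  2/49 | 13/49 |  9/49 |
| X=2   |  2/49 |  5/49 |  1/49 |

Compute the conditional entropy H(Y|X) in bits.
1.3394 bits

H(Y|X) = H(X,Y) - H(X)

H(X,Y) = -Σ_{x,y} P(x,y) log₂ P(x,y). Per-cell terms -P(x,y)·log₂P(x,y):
  X=0: 0.42689, 0.18836, 0.40105
  X=1: 0.18836, 0.50787, 0.44904
  X=2: 0.18836, 0.33600, 0.11459
Sum of the 9 terms: H(X,Y) = 2.8005 bits

Marginal of X (row sums):
  P(X=0) = 8/49 + 2/49 + 1/7 = 17/49
  P(X=1) = 2/49 + 13/49 + 9/49 = 24/49
  P(X=2) = 2/49 + 5/49 + 1/49 = 8/49
H(X) = -[(17/49)·log₂(17/49) + (24/49)·log₂(24/49) + (8/49)·log₂(8/49)]
  = 0.52986 + 0.50437 + 0.42689 = 1.4611 bits

H(Y|X) = H(X,Y) - H(X) = 2.8005 - 1.4611 = 1.3394 bits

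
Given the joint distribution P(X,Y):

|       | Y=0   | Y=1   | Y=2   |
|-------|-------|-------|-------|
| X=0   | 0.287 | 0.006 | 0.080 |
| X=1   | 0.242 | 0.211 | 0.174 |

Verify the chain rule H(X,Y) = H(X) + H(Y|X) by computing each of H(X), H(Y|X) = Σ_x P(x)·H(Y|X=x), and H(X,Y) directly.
H(X) = 0.9529 bits, H(Y|X) = 1.3077 bits, H(X,Y) = 2.2606 bits

Marginal of X (row sums):
  P(X=0) = 0.287 + 0.006 + 0.080 = 0.373
  P(X=1) = 0.242 + 0.211 + 0.174 = 0.627
H(X) = -[0.373·log₂(0.373) + 0.627·log₂(0.627)]
  = 0.530687 + 0.422261 = 0.9529 bits

H(Y|X) = Σ_x P(x)·H(Y|X=x):
  X=0: P(X=0) = 0.373, P(Y|X=0) = (287/373, 6/373, 80/373) → H(Y|X=0) = 0.863160
  X=1: P(X=1) = 0.627, P(Y|X=1) = (22/57, 211/627, 58/209) → H(Y|X=1) = 1.572084
H(Y|X) = 0.373·0.863160 + 0.627·1.572084 = 1.3077 bits

H(X,Y) = -Σ_{x,y} P(x,y) log₂ P(x,y). Per-cell terms -P(x,y)·log₂P(x,y):
  X=0: 0.516852, 0.044285, 0.291508
  X=1: 0.495355, 0.473629, 0.438974
Sum of the 6 terms: H(X,Y) = 2.2606 bits

Chain rule check:
  H(X) + H(Y|X) = 0.9529 + 1.3077 = 2.2606 bits
  H(X,Y) = 2.2606 bits
✓ Chain rule verified.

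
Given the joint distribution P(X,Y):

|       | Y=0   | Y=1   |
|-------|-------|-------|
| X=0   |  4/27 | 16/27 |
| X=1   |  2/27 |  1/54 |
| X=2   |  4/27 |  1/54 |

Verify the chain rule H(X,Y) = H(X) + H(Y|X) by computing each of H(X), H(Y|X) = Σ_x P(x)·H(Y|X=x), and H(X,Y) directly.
H(X) = 1.0694 bits, H(Y|X) = 0.6855 bits, H(X,Y) = 1.7549 bits

Marginal of X (row sums):
  P(X=0) = 4/27 + 16/27 = 20/27
  P(X=1) = 2/27 + 1/54 = 5/54
  P(X=2) = 4/27 + 1/54 = 1/6
H(X) = -[(20/27)·log₂(20/27) + (5/54)·log₂(5/54) + (1/6)·log₂(1/6)]
  = 0.32071 + 0.31787 + 0.43083 = 1.0694 bits

H(Y|X) = Σ_x P(x)·H(Y|X=x):
  X=0: P(X=0) = 20/27, P(Y|X=0) = (1/5, 4/5) → H(Y|X=0) = 0.72193
  X=1: P(X=1) = 5/54, P(Y|X=1) = (4/5, 1/5) → H(Y|X=1) = 0.72193
  X=2: P(X=2) = 1/6, P(Y|X=2) = (8/9, 1/9) → H(Y|X=2) = 0.50326
H(Y|X) = (20/27)·0.72193 + (5/54)·0.72193 + (1/6)·0.50326 = 0.6855 bits

H(X,Y) = -Σ_{x,y} P(x,y) log₂ P(x,y). Per-cell terms -P(x,y)·log₂P(x,y):
  X=0: 0.40813, 0.44734
  X=1: 0.27814, 0.10657
  X=2: 0.40813, 0.10657
Sum of the 6 terms: H(X,Y) = 1.7549 bits

Chain rule check:
  H(X) + H(Y|X) = 1.0694 + 0.6855 = 1.7549 bits
  H(X,Y) = 1.7549 bits
✓ Chain rule verified.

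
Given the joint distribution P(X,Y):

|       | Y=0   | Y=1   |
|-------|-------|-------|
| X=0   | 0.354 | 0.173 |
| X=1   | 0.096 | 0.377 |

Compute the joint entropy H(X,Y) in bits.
1.8234 bits

H(X,Y) = -Σ_{x,y} P(x,y) log₂ P(x,y). Per-cell terms -P(x,y)·log₂P(x,y):
  X=0: 0.53036, 0.43789
  X=1: 0.32456, 0.53058
Sum of the 4 terms: H(X,Y) = 1.8234 bits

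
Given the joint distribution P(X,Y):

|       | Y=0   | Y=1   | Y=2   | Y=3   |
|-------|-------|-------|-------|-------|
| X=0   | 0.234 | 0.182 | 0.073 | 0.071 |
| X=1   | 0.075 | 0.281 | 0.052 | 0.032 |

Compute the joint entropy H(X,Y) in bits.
2.6599 bits

H(X,Y) = -Σ_{x,y} P(x,y) log₂ P(x,y). Per-cell terms -P(x,y)·log₂P(x,y):
  X=0: 0.49033, 0.44735, 0.27565, 0.27094
  X=1: 0.28027, 0.51461, 0.22180, 0.15891
Sum of the 8 terms: H(X,Y) = 2.6599 bits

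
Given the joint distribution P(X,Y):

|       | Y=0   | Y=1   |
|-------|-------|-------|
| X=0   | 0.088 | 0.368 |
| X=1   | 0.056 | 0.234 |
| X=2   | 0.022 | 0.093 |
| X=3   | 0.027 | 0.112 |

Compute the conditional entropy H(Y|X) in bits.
0.7077 bits

H(Y|X) = H(X,Y) - H(X)

H(X,Y) = -Σ_{x,y} P(x,y) log₂ P(x,y). Per-cell terms -P(x,y)·log₂P(x,y):
  X=0: 0.308559, 0.530738
  X=1: 0.232872, 0.490328
  X=2: 0.121140, 0.318676
  X=3: 0.140694, 0.353744
Sum of the 8 terms: H(X,Y) = 2.49675 bits

Marginal of X (row sums):
  P(X=0) = 0.088 + 0.368 = 0.456
  P(X=1) = 0.056 + 0.234 = 0.290
  P(X=2) = 0.022 + 0.093 = 0.115
  P(X=3) = 0.027 + 0.112 = 0.139
H(X) = -[0.456·log₂(0.456) + 0.290·log₂(0.290) + 0.115·log₂(0.115) + 0.139·log₂(0.139)]
  = 0.516600 + 0.517904 + 0.358834 + 0.395711 = 1.78905 bits

H(Y|X) = H(X,Y) - H(X) = 2.49675 - 1.78905 = 0.7077 bits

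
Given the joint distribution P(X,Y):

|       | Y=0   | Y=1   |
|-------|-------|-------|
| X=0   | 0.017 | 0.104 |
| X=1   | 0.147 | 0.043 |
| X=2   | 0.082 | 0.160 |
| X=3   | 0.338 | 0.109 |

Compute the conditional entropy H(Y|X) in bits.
0.7992 bits

H(Y|X) = H(X,Y) - H(X)

H(X,Y) = -Σ_{x,y} P(x,y) log₂ P(x,y). Per-cell terms -P(x,y)·log₂P(x,y):
  X=0: 0.09993, 0.33960
  X=1: 0.40662, 0.19520
  X=2: 0.29588, 0.42302
  X=3: 0.52894, 0.34854
Sum of the 8 terms: H(X,Y) = 2.6377 bits

Marginal of X (row sums):
  P(X=0) = 0.017 + 0.104 = 0.121
  P(X=1) = 0.147 + 0.043 = 0.190
  P(X=2) = 0.082 + 0.160 = 0.242
  P(X=3) = 0.338 + 0.109 = 0.447
H(X) = -[0.121·log₂(0.121) + 0.190·log₂(0.190) + 0.242·log₂(0.242) + 0.447·log₂(0.447)]
  = 0.36868 + 0.45523 + 0.49535 + 0.51926 = 1.8385 bits

H(Y|X) = H(X,Y) - H(X) = 2.6377 - 1.8385 = 0.7992 bits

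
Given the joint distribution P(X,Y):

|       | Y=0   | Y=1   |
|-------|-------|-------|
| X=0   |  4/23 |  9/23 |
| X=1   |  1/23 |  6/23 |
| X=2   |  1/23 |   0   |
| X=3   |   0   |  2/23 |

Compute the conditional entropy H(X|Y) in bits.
1.3460 bits

H(X|Y) = H(X,Y) - H(Y)

H(X,Y) = -Σ_{x,y} P(x,y) log₂ P(x,y). Per-cell terms -P(x,y)·log₂P(x,y):
  X=0: 0.438880, 0.529684
  X=1: 0.196677, 0.505722
  X=2: 0.196677, 0.000000
  X=3: 0.000000, 0.306397
  (cells with P = 0 contribute 0)
Sum of the 8 terms: H(X,Y) = 2.17404 bits

Marginal of Y (column sums):
  P(Y=0) = 4/23 + 1/23 + 1/23 + 0 = 6/23
  P(Y=1) = 9/23 + 6/23 + 0 + 2/23 = 17/23
H(Y) = -[(6/23)·log₂(6/23) + (17/23)·log₂(17/23)]
  = 0.505722 + 0.322334 = 0.82806 bits

H(X|Y) = H(X,Y) - H(Y) = 2.17404 - 0.82806 = 1.3460 bits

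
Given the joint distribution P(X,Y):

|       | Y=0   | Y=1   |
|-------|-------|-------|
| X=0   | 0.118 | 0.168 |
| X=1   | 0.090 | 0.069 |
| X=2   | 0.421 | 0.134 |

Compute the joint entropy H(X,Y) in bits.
2.2890 bits

H(X,Y) = -Σ_{x,y} P(x,y) log₂ P(x,y). Per-cell terms -P(x,y)·log₂P(x,y):
  X=0: 0.36381, 0.43234
  X=1: 0.31265, 0.26615
  X=2: 0.52545, 0.38856
Sum of the 6 terms: H(X,Y) = 2.2890 bits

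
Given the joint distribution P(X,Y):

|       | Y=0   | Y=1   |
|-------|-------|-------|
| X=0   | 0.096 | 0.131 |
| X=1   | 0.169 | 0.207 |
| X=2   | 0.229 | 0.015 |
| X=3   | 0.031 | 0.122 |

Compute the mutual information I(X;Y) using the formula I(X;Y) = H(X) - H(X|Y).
0.2093 bits

I(X;Y) = H(X) - H(X|Y)

Marginal of X (row sums):
  P(X=0) = 0.096 + 0.131 = 0.227
  P(X=1) = 0.169 + 0.207 = 0.376
  P(X=2) = 0.229 + 0.015 = 0.244
  P(X=3) = 0.031 + 0.122 = 0.153
H(X) = -[0.227·log₂(0.227) + 0.376·log₂(0.376) + 0.244·log₂(0.244) + 0.153·log₂(0.153)]
  = 0.48561 + 0.53061 + 0.49655 + 0.41438 = 1.92715 bits

Marginal of Y (column sums):
  P(Y=0) = 0.096 + 0.169 + 0.229 + 0.031 = 0.525
  P(Y=1) = 0.131 + 0.207 + 0.015 + 0.122 = 0.475
H(X|Y) = Σ_y P(y)·H(X|Y=y):
  Y=0: P(Y=0) = 0.525, P(X|Y=0) = (32/175, 169/525, 229/525, 31/525) → H(X|Y=0) = 1.73777
  Y=1: P(Y=1) = 0.475, P(X|Y=1) = (131/475, 207/475, 3/95, 122/475) → H(X|Y=1) = 1.69582
H(X|Y) = 0.525·1.73777 + 0.475·1.69582 = 1.71784 bits

I(X;Y) = H(X) - H(X|Y) = 1.92715 - 1.71784 = 0.2093 bits

Cross-check via I(X;Y) = H(X) + H(Y) - H(X,Y): computing H(Y) from the column sums and H(X,Y) from the 8 cells in the same way gives H(Y) = 0.99820 bits and H(X,Y) = 2.71604 bits, so
I(X;Y) = 1.92715 + 0.99820 - 2.71604 = 0.2093 bits ✓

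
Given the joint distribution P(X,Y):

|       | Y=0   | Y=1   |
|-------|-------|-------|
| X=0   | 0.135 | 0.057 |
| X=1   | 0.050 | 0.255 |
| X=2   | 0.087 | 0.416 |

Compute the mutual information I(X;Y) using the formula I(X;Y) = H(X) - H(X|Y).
0.1453 bits

I(X;Y) = H(X) - H(X|Y)

Marginal of X (row sums):
  P(X=0) = 0.135 + 0.057 = 0.192
  P(X=1) = 0.050 + 0.255 = 0.305
  P(X=2) = 0.087 + 0.416 = 0.503
H(X) = -[0.192·log₂(0.192) + 0.305·log₂(0.305) + 0.503·log₂(0.503)]
  = 0.45712 + 0.52250 + 0.49866 = 1.47828 bits

Marginal of Y (column sums):
  P(Y=0) = 0.135 + 0.050 + 0.087 = 0.272
  P(Y=1) = 0.057 + 0.255 + 0.416 = 0.728
H(X|Y) = Σ_y P(y)·H(X|Y=y):
  Y=0: P(Y=0) = 0.272, P(X|Y=0) = (135/272, 25/136, 87/272) → H(X|Y=0) = 1.47680
  Y=1: P(Y=1) = 0.728, P(X|Y=1) = (57/728, 255/728, 4/7) → H(X|Y=1) = 1.27920
H(X|Y) = 0.272·1.47680 + 0.728·1.27920 = 1.33295 bits

I(X;Y) = H(X) - H(X|Y) = 1.47828 - 1.33295 = 0.1453 bits

Cross-check via I(X;Y) = H(X) + H(Y) - H(X,Y): computing H(Y) from the column sums and H(X,Y) from the 6 cells in the same way gives H(Y) = 0.84432 bits and H(X,Y) = 2.17727 bits, so
I(X;Y) = 1.47828 + 0.84432 - 2.17727 = 0.1453 bits ✓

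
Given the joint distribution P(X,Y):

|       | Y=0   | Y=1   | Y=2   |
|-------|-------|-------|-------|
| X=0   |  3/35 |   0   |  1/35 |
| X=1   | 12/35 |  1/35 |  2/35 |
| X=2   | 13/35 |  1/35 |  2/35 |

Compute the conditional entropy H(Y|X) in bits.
0.8778 bits

H(Y|X) = H(X,Y) - H(X)

H(X,Y) = -Σ_{x,y} P(x,y) log₂ P(x,y). Per-cell terms -P(x,y)·log₂P(x,y):
  X=0: 0.303799, 0.000000, 0.146551
  X=1: 0.529481, 0.146551, 0.235959
  X=2: 0.530713, 0.146551, 0.235959
  (cells with P = 0 contribute 0)
Sum of the 9 terms: H(X,Y) = 2.27556 bits

Marginal of X (row sums):
  P(X=0) = 3/35 + 0 + 1/35 = 4/35
  P(X=1) = 12/35 + 1/35 + 2/35 = 3/7
  P(X=2) = 13/35 + 1/35 + 2/35 = 16/35
H(X) = -[(4/35)·log₂(4/35) + (3/7)·log₂(3/7) + (16/35)·log₂(16/35)]
  = 0.357632 + 0.523882 + 0.516244 = 1.39776 bits

H(Y|X) = H(X,Y) - H(X) = 2.27556 - 1.39776 = 0.8778 bits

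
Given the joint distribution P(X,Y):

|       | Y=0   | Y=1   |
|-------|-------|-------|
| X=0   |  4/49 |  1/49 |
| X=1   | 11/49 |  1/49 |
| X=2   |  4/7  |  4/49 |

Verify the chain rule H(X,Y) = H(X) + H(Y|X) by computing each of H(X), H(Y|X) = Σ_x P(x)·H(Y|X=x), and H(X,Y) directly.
H(X) = 1.2345 bits, H(Y|X) = 0.5300 bits, H(X,Y) = 1.7645 bits

Marginal of X (row sums):
  P(X=0) = 4/49 + 1/49 = 5/49
  P(X=1) = 11/49 + 1/49 = 12/49
  P(X=2) = 4/7 + 4/49 = 32/49
H(X) = -[(5/49)·log₂(5/49) + (12/49)·log₂(12/49) + (32/49)·log₂(32/49)]
  = 0.3360 + 0.4971 + 0.4014 = 1.2345 bits

H(Y|X) = Σ_x P(x)·H(Y|X=x):
  X=0: P(X=0) = 5/49, P(Y|X=0) = (4/5, 1/5) → H(Y|X=0) = 0.7219
  X=1: P(X=1) = 12/49, P(Y|X=1) = (11/12, 1/12) → H(Y|X=1) = 0.4138
  X=2: P(X=2) = 32/49, P(Y|X=2) = (7/8, 1/8) → H(Y|X=2) = 0.5436
H(Y|X) = (5/49)·0.7219 + (12/49)·0.4138 + (32/49)·0.5436 = 0.5300 bits

H(X,Y) = -Σ_{x,y} P(x,y) log₂ P(x,y). Per-cell terms -P(x,y)·log₂P(x,y):
  X=0: 0.2951, 0.1146
  X=1: 0.4838, 0.1146
  X=2: 0.4613, 0.2951
Sum of the 6 terms: H(X,Y) = 1.7645 bits

Chain rule check:
  H(X) + H(Y|X) = 1.2345 + 0.5300 = 1.7645 bits
  H(X,Y) = 1.7645 bits
✓ Chain rule verified.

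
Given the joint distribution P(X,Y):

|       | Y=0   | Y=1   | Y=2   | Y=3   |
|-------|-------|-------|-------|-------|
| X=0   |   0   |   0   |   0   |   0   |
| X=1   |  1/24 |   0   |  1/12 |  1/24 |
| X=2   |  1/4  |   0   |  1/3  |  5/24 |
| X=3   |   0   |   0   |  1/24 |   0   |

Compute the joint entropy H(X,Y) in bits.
2.3717 bits

H(X,Y) = -Σ_{x,y} P(x,y) log₂ P(x,y). Per-cell terms -P(x,y)·log₂P(x,y):
  X=0: 0.00000, 0.00000, 0.00000, 0.00000
  X=1: 0.19104, 0.00000, 0.29875, 0.19104
  X=2: 0.50000, 0.00000, 0.52832, 0.47147
  X=3: 0.00000, 0.00000, 0.19104, 0.00000
  (cells with P = 0 contribute 0)
Sum of the 16 terms: H(X,Y) = 2.3717 bits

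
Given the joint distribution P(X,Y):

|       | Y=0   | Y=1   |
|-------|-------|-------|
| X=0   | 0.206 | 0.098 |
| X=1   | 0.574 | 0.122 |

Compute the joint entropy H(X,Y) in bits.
1.6279 bits

H(X,Y) = -Σ_{x,y} P(x,y) log₂ P(x,y). Per-cell terms -P(x,y)·log₂P(x,y):
  X=0: 0.4695, 0.3284
  X=1: 0.4597, 0.3703
Sum of the 4 terms: H(X,Y) = 1.6279 bits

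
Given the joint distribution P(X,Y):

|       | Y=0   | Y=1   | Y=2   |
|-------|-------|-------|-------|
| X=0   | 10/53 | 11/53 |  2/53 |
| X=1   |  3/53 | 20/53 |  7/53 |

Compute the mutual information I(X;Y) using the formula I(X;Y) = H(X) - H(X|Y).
0.1176 bits

I(X;Y) = H(X) - H(X|Y)

Marginal of X (row sums):
  P(X=0) = 10/53 + 11/53 + 2/53 = 23/53
  P(X=1) = 3/53 + 20/53 + 7/53 = 30/53
H(X) = -[(23/53)·log₂(23/53) + (30/53)·log₂(30/53)]
  = 0.52265 + 0.46473 = 0.9874 bits

Marginal of Y (column sums):
  P(Y=0) = 10/53 + 3/53 = 13/53
  P(Y=1) = 11/53 + 20/53 = 31/53
  P(Y=2) = 2/53 + 7/53 = 9/53
H(X|Y) = Σ_y P(y)·H(X|Y=y):
  Y=0: P(Y=0) = 13/53, P(X|Y=0) = (10/13, 3/13) → H(X|Y=0) = 0.77935
  Y=1: P(Y=1) = 31/53, P(X|Y=1) = (11/31, 20/31) → H(X|Y=1) = 0.93832
  Y=2: P(Y=2) = 9/53, P(X|Y=2) = (2/9, 7/9) → H(X|Y=2) = 0.76420
H(X|Y) = (13/53)·0.77935 + (31/53)·0.93832 + (9/53)·0.76420 = 0.8698 bits

I(X;Y) = H(X) - H(X|Y) = 0.9874 - 0.8698 = 0.1176 bits

Cross-check via I(X;Y) = H(X) + H(Y) - H(X,Y): computing H(Y) from the column sums and H(X,Y) from the 6 cells in the same way gives H(Y) = 1.3842 bits and H(X,Y) = 2.2540 bits, so
I(X;Y) = 0.9874 + 1.3842 - 2.2540 = 0.1176 bits ✓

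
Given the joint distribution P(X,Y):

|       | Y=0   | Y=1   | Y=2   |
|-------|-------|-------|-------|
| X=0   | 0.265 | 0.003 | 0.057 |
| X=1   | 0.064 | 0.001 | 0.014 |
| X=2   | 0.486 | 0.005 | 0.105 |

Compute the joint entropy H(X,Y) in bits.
2.0040 bits

H(X,Y) = -Σ_{x,y} P(x,y) log₂ P(x,y). Per-cell terms -P(x,y)·log₂P(x,y):
  X=0: 0.50772, 0.02514, 0.23557
  X=1: 0.25381, 0.00997, 0.08622
  X=2: 0.50591, 0.03822, 0.34141
Sum of the 9 terms: H(X,Y) = 2.0040 bits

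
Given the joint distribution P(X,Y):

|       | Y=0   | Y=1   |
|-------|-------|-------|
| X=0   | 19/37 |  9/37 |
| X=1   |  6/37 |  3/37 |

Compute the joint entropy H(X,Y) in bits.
1.7093 bits

H(X,Y) = -Σ_{x,y} P(x,y) log₂ P(x,y). Per-cell terms -P(x,y)·log₂P(x,y):
  X=0: 0.49376, 0.49610
  X=1: 0.42559, 0.29388
Sum of the 4 terms: H(X,Y) = 1.7093 bits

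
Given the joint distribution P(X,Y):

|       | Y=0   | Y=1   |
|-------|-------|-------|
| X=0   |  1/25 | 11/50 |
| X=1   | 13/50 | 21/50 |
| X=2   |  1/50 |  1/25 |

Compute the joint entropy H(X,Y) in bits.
1.9959 bits

H(X,Y) = -Σ_{x,y} P(x,y) log₂ P(x,y). Per-cell terms -P(x,y)·log₂P(x,y):
  X=0: 0.18575, 0.48057
  X=1: 0.50529, 0.52565
  X=2: 0.11288, 0.18575
Sum of the 6 terms: H(X,Y) = 1.9959 bits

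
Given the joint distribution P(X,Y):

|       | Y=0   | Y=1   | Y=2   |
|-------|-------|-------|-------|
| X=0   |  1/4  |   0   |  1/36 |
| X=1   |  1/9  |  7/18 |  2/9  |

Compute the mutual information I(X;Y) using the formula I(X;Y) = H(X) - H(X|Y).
0.4050 bits

I(X;Y) = H(X) - H(X|Y)

Marginal of X (row sums):
  P(X=0) = 1/4 + 0 + 1/36 = 5/18
  P(X=1) = 1/9 + 7/18 + 2/9 = 13/18
H(X) = -[(5/18)·log₂(5/18) + (13/18)·log₂(13/18)]
  = 0.5133 + 0.3391 = 0.8524 bits

Marginal of Y (column sums):
  P(Y=0) = 1/4 + 1/9 = 13/36
  P(Y=1) = 0 + 7/18 = 7/18
  P(Y=2) = 1/36 + 2/9 = 1/4
H(X|Y) = Σ_y P(y)·H(X|Y=y):
  Y=0: P(Y=0) = 13/36, P(X|Y=0) = (9/13, 4/13) → H(X|Y=0) = 0.8905
  Y=1: P(Y=1) = 7/18, P(X|Y=1) = (0, 1) → H(X|Y=1) = 0.0000
  Y=2: P(Y=2) = 1/4, P(X|Y=2) = (1/9, 8/9) → H(X|Y=2) = 0.5033
H(X|Y) = (13/36)·0.8905 + (7/18)·0.0000 + (1/4)·0.5033 = 0.4474 bits

I(X;Y) = H(X) - H(X|Y) = 0.8524 - 0.4474 = 0.4050 bits

Cross-check via I(X;Y) = H(X) + H(Y) - H(X,Y): computing H(Y) from the column sums and H(X,Y) from the 6 cells in the same way gives H(Y) = 1.5605 bits and H(X,Y) = 2.0079 bits, so
I(X;Y) = 0.8524 + 1.5605 - 2.0079 = 0.4050 bits ✓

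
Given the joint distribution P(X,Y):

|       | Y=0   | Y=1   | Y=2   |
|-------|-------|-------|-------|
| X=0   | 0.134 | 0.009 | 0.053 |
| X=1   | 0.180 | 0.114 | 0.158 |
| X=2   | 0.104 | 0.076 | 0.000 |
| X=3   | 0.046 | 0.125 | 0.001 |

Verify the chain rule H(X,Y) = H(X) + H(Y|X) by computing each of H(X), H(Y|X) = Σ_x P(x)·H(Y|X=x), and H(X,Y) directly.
H(X) = 1.8607 bits, H(Y|X) = 1.2481 bits, H(X,Y) = 3.1088 bits

Marginal of X (row sums):
  P(X=0) = 0.134 + 0.009 + 0.053 = 0.196
  P(X=1) = 0.180 + 0.114 + 0.158 = 0.452
  P(X=2) = 0.104 + 0.076 + 0.000 = 0.180
  P(X=3) = 0.046 + 0.125 + 0.001 = 0.172
H(X) = -[0.196·log₂(0.196) + 0.452·log₂(0.452) + 0.180·log₂(0.180) + 0.172·log₂(0.172)]
  = 0.460811 + 0.517814 + 0.445308 + 0.436797 = 1.8607 bits

H(Y|X) = Σ_x P(x)·H(Y|X=x):
  X=0: P(X=0) = 0.196, P(Y|X=0) = (67/98, 9/196, 53/196) → H(Y|X=0) = 1.089378
  X=1: P(X=1) = 0.452, P(Y|X=1) = (45/113, 57/226, 79/226) → H(Y|X=1) = 1.560267
  X=2: P(X=2) = 0.180, P(Y|X=2) = (26/45, 19/45, 0) → H(Y|X=2) = 0.982474
  X=3: P(X=3) = 0.172, P(Y|X=3) = (23/86, 125/172, 1/172) → H(Y|X=3) = 0.886690
H(Y|X) = 0.196·1.089378 + 0.452·1.560267 + 0.180·0.982474 + 0.172·0.886690 = 1.2481 bits

H(X,Y) = -Σ_{x,y} P(x,y) log₂ P(x,y). Per-cell terms -P(x,y)·log₂P(x,y):
  X=0: 0.388559, 0.061163, 0.224607
  X=1: 0.445308, 0.357150, 0.420597
  X=2: 0.339596, 0.282557, 0.000000
  X=3: 0.204342, 0.375000, 0.009966
  (cells with P = 0 contribute 0)
Sum of the 12 terms: H(X,Y) = 3.1088 bits

Chain rule check:
  H(X) + H(Y|X) = 1.8607 + 1.2481 = 3.1088 bits
  H(X,Y) = 3.1088 bits
✓ Chain rule verified.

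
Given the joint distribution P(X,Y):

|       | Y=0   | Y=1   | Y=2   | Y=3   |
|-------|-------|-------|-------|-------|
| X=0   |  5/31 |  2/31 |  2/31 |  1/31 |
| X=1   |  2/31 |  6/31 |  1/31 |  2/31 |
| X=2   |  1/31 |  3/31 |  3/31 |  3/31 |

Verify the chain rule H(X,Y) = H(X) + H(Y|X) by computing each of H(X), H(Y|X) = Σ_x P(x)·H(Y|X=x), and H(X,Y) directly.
H(X) = 1.5835 bits, H(Y|X) = 1.7777 bits, H(X,Y) = 3.3612 bits

Marginal of X (row sums):
  P(X=0) = 5/31 + 2/31 + 2/31 + 1/31 = 10/31
  P(X=1) = 2/31 + 6/31 + 1/31 + 2/31 = 11/31
  P(X=2) = 1/31 + 3/31 + 3/31 + 3/31 = 10/31
H(X) = -[(10/31)·log₂(10/31) + (11/31)·log₂(11/31) + (10/31)·log₂(10/31)]
  = 0.526538 + 0.530400 + 0.526538 = 1.5835 bits

H(Y|X) = Σ_x P(x)·H(Y|X=x):
  X=0: P(X=0) = 10/31, P(Y|X=0) = (1/2, 1/5, 1/5, 1/10) → H(Y|X=0) = 1.760964
  X=1: P(X=1) = 11/31, P(Y|X=1) = (2/11, 6/11, 1/11, 2/11) → H(Y|X=1) = 1.685816
  X=2: P(X=2) = 10/31, P(Y|X=2) = (1/10, 3/10, 3/10, 3/10) → H(Y|X=2) = 1.895462
H(Y|X) = (10/31)·1.760964 + (11/31)·1.685816 + (10/31)·1.895462 = 1.7777 bits

H(X,Y) = -Σ_{x,y} P(x,y) log₂ P(x,y). Per-cell terms -P(x,y)·log₂P(x,y):
  X=0: 0.424559, 0.255109, 0.255109, 0.159813
  X=1: 0.255109, 0.458561, 0.159813, 0.255109
  X=2: 0.159813, 0.326055, 0.326055, 0.326055
Sum of the 12 terms: H(X,Y) = 3.3612 bits

Chain rule check:
  H(X) + H(Y|X) = 1.5835 + 1.7777 = 3.3612 bits
  H(X,Y) = 3.3612 bits
✓ Chain rule verified.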